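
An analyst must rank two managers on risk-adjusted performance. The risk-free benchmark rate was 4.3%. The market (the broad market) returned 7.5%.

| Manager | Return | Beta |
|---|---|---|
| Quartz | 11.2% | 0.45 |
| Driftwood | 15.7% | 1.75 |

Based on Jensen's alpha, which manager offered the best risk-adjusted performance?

Driftwood

Quartz: α = 11.2% − [4.3% + 0.45 × (7.5% − 4.3%)] = 5.460
Driftwood: α = 15.7% − [4.3% + 1.75 × (7.5% − 4.3%)] = 5.800
Highest: Driftwood (5.800).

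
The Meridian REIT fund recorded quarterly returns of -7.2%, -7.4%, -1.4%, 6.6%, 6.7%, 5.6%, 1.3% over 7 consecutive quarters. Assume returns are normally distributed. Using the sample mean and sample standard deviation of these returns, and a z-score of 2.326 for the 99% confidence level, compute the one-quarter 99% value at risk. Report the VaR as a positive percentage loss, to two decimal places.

Mean return r̄ = 4.20 / 7 = 0.6000%
Σ(r − r̄)² = 227.5400; sample σ = √(227.5400/6) = 6.1582%
VaR = −(r̄ − z·σ) = −(0.6000 − 2.326 × 6.1582) = −(-13.7240) = 13.7240%

13.72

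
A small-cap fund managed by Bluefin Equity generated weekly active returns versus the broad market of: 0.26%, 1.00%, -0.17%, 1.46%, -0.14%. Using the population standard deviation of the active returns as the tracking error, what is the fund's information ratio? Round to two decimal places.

0.75

μ = (0.26 + 1 − 0.17 + 1.46 − 0.14) / 5 = 0.4820%
Σ(r − μ)² = 2.0861; population σ = √(2.0861/5) = 0.6459%
IR = μ / tracking error = 0.4820 / 0.6459 = 0.7462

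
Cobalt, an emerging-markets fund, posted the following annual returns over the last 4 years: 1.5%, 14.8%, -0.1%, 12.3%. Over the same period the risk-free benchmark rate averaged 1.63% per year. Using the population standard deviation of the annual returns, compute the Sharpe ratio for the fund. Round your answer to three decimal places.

μ = (1.5 + 14.8 − 0.1 + 12.3) / 4 = 7.1250%
Σ(r − μ)² = (1.5 − 7.1250)² + (14.8 − 7.1250)² + (-0.1 − 7.1250)² + … = 169.5275
population σ = √(169.5275 / 4) = √42.3819 = 6.5101%
Sharpe = (μ − rf) / σ = (7.1250 − 1.63) / 6.5101 = 5.4950 / 6.5101 = 0.8441

0.844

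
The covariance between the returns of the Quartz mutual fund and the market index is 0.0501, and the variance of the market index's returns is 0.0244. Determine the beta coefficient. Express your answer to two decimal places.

β = Cov(Rp, Rm) / Var(Rm) = 0.0501 / 0.0244 = 2.0533

2.05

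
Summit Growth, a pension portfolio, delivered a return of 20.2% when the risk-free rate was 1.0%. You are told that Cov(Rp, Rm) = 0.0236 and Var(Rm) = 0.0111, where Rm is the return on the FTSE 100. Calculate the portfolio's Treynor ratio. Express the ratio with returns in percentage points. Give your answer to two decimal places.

β = Cov / Var = 0.0236 / 0.0111 = 2.1261
Treynor = (Rp − Rf) / β = (20.2% − 1.0%) / 2.1261 = 19.20 / 2.1261 = 9.0306

9.03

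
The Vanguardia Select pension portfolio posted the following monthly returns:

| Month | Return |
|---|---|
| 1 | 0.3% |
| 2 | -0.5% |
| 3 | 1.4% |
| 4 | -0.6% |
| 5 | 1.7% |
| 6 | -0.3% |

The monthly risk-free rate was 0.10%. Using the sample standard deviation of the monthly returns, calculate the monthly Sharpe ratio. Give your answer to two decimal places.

r̄ = (0.3 − 0.5 + 1.4 − 0.6 + 1.7 − 0.3) / 6 = 0.3333%
Sample std dev = √[4.9733 / 5] = 0.9973%
Sharpe = (r̄ − rf) / σ = (0.3333 − 0.1) / 0.9973 = 0.2333 / 0.9973 = 0.2339

0.23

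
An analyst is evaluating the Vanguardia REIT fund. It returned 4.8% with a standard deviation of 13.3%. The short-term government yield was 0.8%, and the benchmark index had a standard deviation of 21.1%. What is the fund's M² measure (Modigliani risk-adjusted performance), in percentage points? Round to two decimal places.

7.15

Sharpe = (Rp − Rf) / σp = (4.8% − 0.8%) / 13.3% = 0.3008
M² = Rf + Sharpe × σm = 0.8% + 0.3008 × 21.1% = 7.1469%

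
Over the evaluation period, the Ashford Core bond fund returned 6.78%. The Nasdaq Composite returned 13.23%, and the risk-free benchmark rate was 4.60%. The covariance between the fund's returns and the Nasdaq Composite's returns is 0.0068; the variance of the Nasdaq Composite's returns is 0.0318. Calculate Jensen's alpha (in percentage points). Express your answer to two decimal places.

β = Cov / Var = 0.0068 / 0.0318 = 0.2138
E[R] = Rf + β(Rm − Rf) = 4.60% + 0.2138 × (13.23% − 4.60%) = 6.4451%
α = Rp − E[R] = 6.78% − 6.4451% = 0.3349

0.33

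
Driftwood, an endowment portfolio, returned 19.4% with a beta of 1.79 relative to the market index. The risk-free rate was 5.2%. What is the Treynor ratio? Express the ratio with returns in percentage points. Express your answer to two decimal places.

Treynor = (Rp − Rf) / β = (19.4% − 5.2%) / 1.79 = 14.20 / 1.79 = 7.9330

7.93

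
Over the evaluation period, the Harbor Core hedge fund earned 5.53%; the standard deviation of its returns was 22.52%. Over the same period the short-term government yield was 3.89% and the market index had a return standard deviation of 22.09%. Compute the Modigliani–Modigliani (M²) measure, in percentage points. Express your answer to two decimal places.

5.50

Sharpe = (Rp − Rf) / σp = (5.53% − 3.89%) / 22.52% = 0.0728
M² = Rf + Sharpe × σm = 3.89% + 0.0728 × 22.09% = 5.4982%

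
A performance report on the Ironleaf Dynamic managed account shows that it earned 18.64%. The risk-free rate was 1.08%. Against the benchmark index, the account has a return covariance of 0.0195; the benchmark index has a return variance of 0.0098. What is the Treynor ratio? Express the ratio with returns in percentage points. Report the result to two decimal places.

8.83

β = Cov / Var = 0.0195 / 0.0098 = 1.9898
Treynor = (Rp − Rf) / β = (18.64% − 1.08%) / 1.9898 = 17.56 / 1.9898 = 8.8250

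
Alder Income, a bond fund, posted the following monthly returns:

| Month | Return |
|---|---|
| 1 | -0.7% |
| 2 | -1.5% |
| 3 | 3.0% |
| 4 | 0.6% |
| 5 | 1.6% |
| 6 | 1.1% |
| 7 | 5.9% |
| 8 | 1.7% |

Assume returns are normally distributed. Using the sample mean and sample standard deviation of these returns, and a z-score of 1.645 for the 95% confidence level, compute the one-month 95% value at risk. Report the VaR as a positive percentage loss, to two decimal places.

2.29

Mean return r̄ = 11.70 / 8 = 1.4625%
Σ(r − r̄)² = 36.4588; sample σ = √(36.4588/7) = 2.2822%
VaR = −(r̄ − z·σ) = −(1.4625 − 1.645 × 2.2822) = −(-2.2917) = 2.2917%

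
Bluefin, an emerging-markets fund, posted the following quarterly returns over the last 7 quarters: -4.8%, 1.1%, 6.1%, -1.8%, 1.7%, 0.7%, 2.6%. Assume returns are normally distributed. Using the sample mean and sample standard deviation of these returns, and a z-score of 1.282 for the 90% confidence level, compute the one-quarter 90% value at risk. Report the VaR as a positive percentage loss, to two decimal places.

3.59

Mean return μ = 5.60 / 7 = 0.8000%
Σ(r − μ)² = 70.3600; sample σ = √(70.3600/6) = 3.4244%
VaR = −(μ − z·σ) = −(0.8000 − 1.282 × 3.4244) = −(-3.5901) = 3.5901%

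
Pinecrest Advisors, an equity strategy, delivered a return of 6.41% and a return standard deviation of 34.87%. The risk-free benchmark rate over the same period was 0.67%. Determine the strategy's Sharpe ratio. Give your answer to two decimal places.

Sharpe = (Rp − Rf) / σp = (6.41% − 0.67%) / 34.87% = 5.74% / 34.87% = 0.1646

0.16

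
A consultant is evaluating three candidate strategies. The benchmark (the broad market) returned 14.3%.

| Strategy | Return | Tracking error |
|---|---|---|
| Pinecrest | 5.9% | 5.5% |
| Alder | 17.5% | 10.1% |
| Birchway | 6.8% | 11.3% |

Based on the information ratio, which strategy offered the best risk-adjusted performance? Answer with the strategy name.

Alder

Pinecrest: IR = (5.9% − 14.3%) / 5.5% = -1.527
Alder: IR = (17.5% − 14.3%) / 10.1% = 0.317
Birchway: IR = (6.8% − 14.3%) / 11.3% = -0.664
Highest: Alder (0.317).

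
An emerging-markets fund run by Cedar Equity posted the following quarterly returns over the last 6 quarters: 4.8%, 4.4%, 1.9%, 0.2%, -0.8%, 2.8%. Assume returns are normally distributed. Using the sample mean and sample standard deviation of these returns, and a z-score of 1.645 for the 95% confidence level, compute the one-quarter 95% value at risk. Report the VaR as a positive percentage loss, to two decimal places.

Mean return r̄ = 13.30 / 6 = 2.2167%
Σ(r − r̄)² = 25.0483; sample σ = √(25.0483/5) = 2.2382%
VaR = −(r̄ − z·σ) = −(2.2167 − 1.645 × 2.2382) = −(-1.4651) = 1.4651%

1.47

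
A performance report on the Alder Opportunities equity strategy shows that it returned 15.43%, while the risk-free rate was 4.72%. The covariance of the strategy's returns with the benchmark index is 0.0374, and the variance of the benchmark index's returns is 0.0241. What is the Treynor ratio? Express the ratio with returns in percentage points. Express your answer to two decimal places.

β = Cov / Var = 0.0374 / 0.0241 = 1.5519
Treynor = (Rp − Rf) / β = (15.43% − 4.72%) / 1.5519 = 10.71 / 1.5519 = 6.9012

6.90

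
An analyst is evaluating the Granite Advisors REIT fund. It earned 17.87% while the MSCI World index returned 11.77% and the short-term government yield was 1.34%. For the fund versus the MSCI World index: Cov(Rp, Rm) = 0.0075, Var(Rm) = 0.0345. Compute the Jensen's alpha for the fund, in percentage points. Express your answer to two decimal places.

14.26

β = Cov / Var = 0.0075 / 0.0345 = 0.2174
E[R] = Rf + β(Rm − Rf) = 1.34% + 0.2174 × (11.77% − 1.34%) = 3.6075%
α = Rp − E[R] = 17.87% − 3.6075% = 14.2625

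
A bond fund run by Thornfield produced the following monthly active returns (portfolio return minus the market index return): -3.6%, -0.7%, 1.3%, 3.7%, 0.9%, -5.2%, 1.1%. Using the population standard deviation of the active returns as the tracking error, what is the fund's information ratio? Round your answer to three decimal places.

r̄ = (-3.6 − 0.7 + 1.3 + 3.7 + 0.9 − 5.2 + 1.1) / 7 = -0.3571%
Σ(r − r̄)² = (-3.6 − (-0.3571))² + (-0.7 − (-0.3571))² + (1.3 − (-0.3571))² + … = 56.9971
population σ = √(56.9971 / 7) = √8.1424 = 2.8535%
IR = r̄ / tracking error = -0.3571 / 2.8535 = -0.1251

-0.125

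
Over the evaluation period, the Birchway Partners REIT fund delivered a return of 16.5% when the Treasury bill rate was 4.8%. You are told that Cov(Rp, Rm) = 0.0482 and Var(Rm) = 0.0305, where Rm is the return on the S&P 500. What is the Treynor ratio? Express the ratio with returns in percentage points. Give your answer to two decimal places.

β = Cov / Var = 0.0482 / 0.0305 = 1.5803
Treynor = (Rp − Rf) / β = (16.5% − 4.8%) / 1.5803 = 11.70 / 1.5803 = 7.4037

7.40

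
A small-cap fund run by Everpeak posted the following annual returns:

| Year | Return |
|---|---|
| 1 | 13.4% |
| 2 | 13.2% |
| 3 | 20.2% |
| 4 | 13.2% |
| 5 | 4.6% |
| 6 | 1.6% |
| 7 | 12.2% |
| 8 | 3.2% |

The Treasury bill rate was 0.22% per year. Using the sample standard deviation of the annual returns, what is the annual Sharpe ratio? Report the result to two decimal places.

r̄ = (13.4 + 13.2 + 20.2 + 13.2 + 4.6 + 1.6 + 12.2 + 3.2) / 8 = 81.60 / 8 = 10.2000%
Σ(r − r̄)² = (13.4 − 10.2000)² + (13.2 − 10.2000)² + … = 286.5600
sample σ = √(286.5600 / 7) = √40.9371 = 6.3982%
Sharpe = (r̄ − rf) / σ = (10.2000 − 0.22) / 6.3982 = 9.9800 / 6.3982 = 1.5598

1.56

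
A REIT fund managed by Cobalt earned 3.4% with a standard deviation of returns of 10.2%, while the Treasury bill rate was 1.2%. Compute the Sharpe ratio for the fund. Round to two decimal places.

Sharpe = (Rp − Rf) / σp = (3.4% − 1.2%) / 10.2% = 2.20% / 10.2% = 0.2157

0.22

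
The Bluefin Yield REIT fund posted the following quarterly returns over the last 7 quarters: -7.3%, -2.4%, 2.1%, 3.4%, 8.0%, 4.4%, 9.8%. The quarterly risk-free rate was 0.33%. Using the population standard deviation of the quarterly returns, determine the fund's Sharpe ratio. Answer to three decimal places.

0.411

μ = (-7.3 − 2.4 + 2.1 + 3.4 + 8 + 4.4 + 9.8) / 7 = 18.00 / 7 = 2.5714%
Population std dev = √[208.1343 / 7] = 5.4528%
Sharpe = (μ − rf) / σ = (2.5714 − 0.33) / 5.4528 = 2.2414 / 5.4528 = 0.4111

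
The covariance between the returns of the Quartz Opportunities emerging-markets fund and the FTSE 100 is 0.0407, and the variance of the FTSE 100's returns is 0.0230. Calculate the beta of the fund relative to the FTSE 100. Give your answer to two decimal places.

1.77

β = Cov(Rp, Rm) / Var(Rm) = 0.0407 / 0.0230 = 1.7696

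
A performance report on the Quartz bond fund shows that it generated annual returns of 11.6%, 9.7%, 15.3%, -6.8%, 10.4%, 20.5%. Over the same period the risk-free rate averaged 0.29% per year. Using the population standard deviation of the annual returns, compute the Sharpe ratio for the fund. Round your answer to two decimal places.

1.17

r̄ = (11.6 + 9.7 + 15.3 − 6.8 + 10.4 + 20.5) / 6 = 60.70 / 6 = 10.1167%
Σ(r − r̄)² = (11.6 − 10.1167)² + (9.7 − 10.1167)² + … = 423.3083
σ = √[423.3083 / 6] = 8.3995%
Sharpe = (r̄ − rf) / σ = (10.1167 − 0.29) / 8.3995 = 9.8267 / 8.3995 = 1.1699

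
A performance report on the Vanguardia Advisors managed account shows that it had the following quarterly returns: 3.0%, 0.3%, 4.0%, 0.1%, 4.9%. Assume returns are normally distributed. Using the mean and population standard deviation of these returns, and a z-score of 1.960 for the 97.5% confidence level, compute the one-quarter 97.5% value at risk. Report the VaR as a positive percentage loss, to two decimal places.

1.35

Mean return r̄ = 12.30 / 5 = 2.4600%
Σ(r − r̄)² = 18.8520; population σ = √(18.8520/5) = 1.9418%
VaR = −(r̄ − z·σ) = −(2.4600 − 1.960 × 1.9418) = −(-1.3459) = 1.3459%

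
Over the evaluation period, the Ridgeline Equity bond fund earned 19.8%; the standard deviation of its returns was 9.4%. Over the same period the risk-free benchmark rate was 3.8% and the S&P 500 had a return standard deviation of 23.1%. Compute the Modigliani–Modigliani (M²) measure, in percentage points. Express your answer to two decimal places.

Sharpe = (Rp − Rf) / σp = (19.8% − 3.8%) / 9.4% = 1.7021
M² = Rf + Sharpe × σm = 3.8% + 1.7021 × 23.1% = 43.1185%

43.12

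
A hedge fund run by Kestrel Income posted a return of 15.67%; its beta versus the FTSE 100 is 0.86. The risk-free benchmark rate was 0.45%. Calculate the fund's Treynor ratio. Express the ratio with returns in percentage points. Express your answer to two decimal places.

17.70

Treynor = (Rp − Rf) / β = (15.67% − 0.45%) / 0.86 = 15.22 / 0.86 = 17.6977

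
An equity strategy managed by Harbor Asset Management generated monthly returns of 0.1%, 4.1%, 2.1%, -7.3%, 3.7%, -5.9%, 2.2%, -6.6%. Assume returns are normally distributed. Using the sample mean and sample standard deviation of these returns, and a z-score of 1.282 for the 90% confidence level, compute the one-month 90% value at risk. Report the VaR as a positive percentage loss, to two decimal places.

7.16

r̄ = (0.1 + 4.1 + 2.1 − 7.3 + 3.7 − 5.9 + 2.2 − 6.6) / 8 = -7.60 / 8 = -0.9500%
Sample σ = √[Σ(r − r̄)² / 7] = √[164.2000 / 7] = √23.4571 = 4.8433%
VaR = −(r̄ − z·σ) = −(-0.9500 − 1.282 × 4.8433) = −(-7.1591) = 7.1591%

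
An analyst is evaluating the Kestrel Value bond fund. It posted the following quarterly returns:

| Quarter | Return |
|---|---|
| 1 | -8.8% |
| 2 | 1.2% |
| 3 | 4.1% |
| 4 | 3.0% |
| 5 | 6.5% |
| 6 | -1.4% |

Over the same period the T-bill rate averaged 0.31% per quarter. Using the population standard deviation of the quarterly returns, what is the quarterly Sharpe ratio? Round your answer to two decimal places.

0.09

μ = (-8.8 + 1.2 + 4.1 + 3 + 6.5 − 1.4) / 6 = 4.60 / 6 = 0.7667%
Σ(r − μ)² = 145.3733; population σ = √(145.3733/6) = 4.9223%
Sharpe = (μ − rf) / σ = (0.7667 − 0.31) / 4.9223 = 0.4567 / 4.9223 = 0.0928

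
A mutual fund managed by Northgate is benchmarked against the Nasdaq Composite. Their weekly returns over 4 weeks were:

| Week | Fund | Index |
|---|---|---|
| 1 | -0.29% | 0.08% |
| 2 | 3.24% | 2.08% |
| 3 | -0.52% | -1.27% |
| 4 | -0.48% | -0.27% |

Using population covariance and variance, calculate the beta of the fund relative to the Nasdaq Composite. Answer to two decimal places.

1.22

r̄p = 0.4875%,  r̄m = 0.1550%
Cov = Σ(rp − r̄p)(rm − r̄m) / 4 = 1.8009
Var(rm) = Σ(rm − r̄m)² / 4 = 1.4806
β = Cov / Var = 1.8009 / 1.4806 = 1.2163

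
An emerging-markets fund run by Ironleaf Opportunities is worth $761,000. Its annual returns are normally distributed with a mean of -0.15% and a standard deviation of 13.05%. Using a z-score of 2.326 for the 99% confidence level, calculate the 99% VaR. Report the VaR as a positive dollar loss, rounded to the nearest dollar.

Return at the 99% tail: μ − z·σ = -0.15% − 2.326 × 13.05% = -0.15 − 30.3543 = -30.5043%
VaR = −(-30.5043%) × $761,000 = 30.5043% × $761,000 = $232,138

$232,138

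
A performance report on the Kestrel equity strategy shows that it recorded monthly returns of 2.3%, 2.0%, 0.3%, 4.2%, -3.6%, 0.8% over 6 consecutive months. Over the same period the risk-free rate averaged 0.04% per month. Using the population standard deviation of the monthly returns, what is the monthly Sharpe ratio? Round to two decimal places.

r̄ = (2.3 + 2 + 0.3 + 4.2 − 3.6 + 0.8) / 6 = 6.00 / 6 = 1.0000%
Population σ = √[Σ(r − r̄)² / 6] = √[34.6200 / 6] = √5.7700 = 2.4021%
Sharpe = (r̄ − rf) / σ = (1.0000 − 0.04) / 2.4021 = 0.9600 / 2.4021 = 0.3997

0.40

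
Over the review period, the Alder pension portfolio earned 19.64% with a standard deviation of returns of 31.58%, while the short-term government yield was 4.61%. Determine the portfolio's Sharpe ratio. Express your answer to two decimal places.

Sharpe = (Rp − Rf) / σp = (19.64% − 4.61%) / 31.58% = 15.03% / 31.58% = 0.4759

0.48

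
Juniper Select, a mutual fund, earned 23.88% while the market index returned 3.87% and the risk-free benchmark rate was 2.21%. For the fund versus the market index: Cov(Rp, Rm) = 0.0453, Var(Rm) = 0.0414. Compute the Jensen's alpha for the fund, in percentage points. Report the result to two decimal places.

β = Cov / Var = 0.0453 / 0.0414 = 1.0942
E[R] = Rf + β(Rm − Rf) = 2.21% + 1.0942 × (3.87% − 2.21%) = 4.0264%
α = Rp − E[R] = 23.88% − 4.0264% = 19.8536

19.85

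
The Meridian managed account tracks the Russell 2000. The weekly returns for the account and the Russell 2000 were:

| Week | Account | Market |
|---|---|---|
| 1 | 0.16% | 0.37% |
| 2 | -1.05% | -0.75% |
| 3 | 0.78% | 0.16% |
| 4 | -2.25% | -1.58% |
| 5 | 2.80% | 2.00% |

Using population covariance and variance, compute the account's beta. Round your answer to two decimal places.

r̄p = 0.0880%,  r̄m = 0.0400%
Cov = Σ(rp − r̄p)(rm − r̄m) / 5 = 2.0218
Var(rm) = Σ(rm − r̄m)² / 5 = 1.4427
β = Cov / Var = 2.0218 / 1.4427 = 1.4014

1.40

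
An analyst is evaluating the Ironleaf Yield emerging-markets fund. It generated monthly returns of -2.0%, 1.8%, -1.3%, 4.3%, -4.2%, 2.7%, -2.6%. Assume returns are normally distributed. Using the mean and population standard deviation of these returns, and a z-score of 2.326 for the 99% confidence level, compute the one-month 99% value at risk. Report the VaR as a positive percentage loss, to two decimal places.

6.93

r̄ = (-2 + 1.8 − 1.3 + 4.3 − 4.2 + 2.7 − 2.6) / 7 = -0.1857%
Σ(r − r̄)² = 58.8686; population σ = √(58.8686/7) = 2.9000%
VaR = −(r̄ − z·σ) = −(-0.1857 − 2.326 × 2.9000) = −(-6.9311) = 6.9311%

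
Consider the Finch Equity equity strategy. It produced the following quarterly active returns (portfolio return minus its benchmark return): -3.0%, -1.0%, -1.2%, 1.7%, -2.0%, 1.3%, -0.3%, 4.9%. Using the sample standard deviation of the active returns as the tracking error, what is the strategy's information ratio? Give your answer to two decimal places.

0.02

μ = (-3 − 1 − 1.2 + 1.7 − 2 + 1.3 − 0.3 + 4.9) / 8 = 0.40 / 8 = 0.0500%
Σ(r − μ)² = (-3 − 0.0500)² + (-1 − 0.0500)² + … = 44.1000
sample σ = √(44.1000 / 7) = √6.3000 = 2.5100%
IR = μ / tracking error = 0.0500 / 2.5100 = 0.0199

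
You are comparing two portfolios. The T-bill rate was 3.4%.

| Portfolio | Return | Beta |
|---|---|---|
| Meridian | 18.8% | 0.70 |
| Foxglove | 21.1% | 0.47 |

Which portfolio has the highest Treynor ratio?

Meridian: Treynor = (18.8% − 3.4%) / 0.70 = 22.000
Foxglove: Treynor = (21.1% − 3.4%) / 0.47 = 37.660
Highest: Foxglove (37.660).

Foxglove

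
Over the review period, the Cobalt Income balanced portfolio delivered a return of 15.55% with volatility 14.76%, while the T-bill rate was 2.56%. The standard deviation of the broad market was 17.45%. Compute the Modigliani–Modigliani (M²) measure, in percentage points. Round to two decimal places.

17.92

Sharpe = (Rp − Rf) / σp = (15.55% − 2.56%) / 14.76% = 0.8801
M² = Rf + Sharpe × σm = 2.56% + 0.8801 × 17.45% = 17.9177%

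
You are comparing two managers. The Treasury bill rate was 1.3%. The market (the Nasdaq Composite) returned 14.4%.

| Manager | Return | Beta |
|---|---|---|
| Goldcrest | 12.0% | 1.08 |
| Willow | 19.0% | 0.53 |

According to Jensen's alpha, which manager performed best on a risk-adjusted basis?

Goldcrest: α = 12.0% − [1.3% + 1.08 × (14.4% − 1.3%)] = -3.448
Willow: α = 19.0% − [1.3% + 0.53 × (14.4% − 1.3%)] = 10.757
Highest: Willow (10.757).

Willow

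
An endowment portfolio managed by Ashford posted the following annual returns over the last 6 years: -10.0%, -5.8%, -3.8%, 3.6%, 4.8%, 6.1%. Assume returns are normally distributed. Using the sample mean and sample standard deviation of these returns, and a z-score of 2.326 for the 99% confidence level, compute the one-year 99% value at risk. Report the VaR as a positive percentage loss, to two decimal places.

r̄ = (-10 − 5.8 − 3.8 + 3.6 + 4.8 + 6.1) / 6 = -0.8500%
Sample σ = √[Σ(r − r̄)² / 5] = √[216.9550 / 5] = √43.3910 = 6.5872%
VaR = −(r̄ − z·σ) = −(-0.8500 − 2.326 × 6.5872) = −(-16.1718) = 16.1718%

16.17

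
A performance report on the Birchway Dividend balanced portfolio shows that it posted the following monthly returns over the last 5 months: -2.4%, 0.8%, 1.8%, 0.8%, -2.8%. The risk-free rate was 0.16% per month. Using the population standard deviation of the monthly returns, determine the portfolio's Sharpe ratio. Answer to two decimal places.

-0.28

Mean return r̄ = -1.80 / 5 = -0.3600%
Σ(r − r̄)² = (-2.4 − (-0.3600))² + (0.8 − (-0.3600))² + … = 17.4720
σ = √[17.4720 / 5] = 1.8693%
Sharpe = (r̄ − rf) / σ = (-0.3600 − 0.16) / 1.8693 = -0.5200 / 1.8693 = -0.2782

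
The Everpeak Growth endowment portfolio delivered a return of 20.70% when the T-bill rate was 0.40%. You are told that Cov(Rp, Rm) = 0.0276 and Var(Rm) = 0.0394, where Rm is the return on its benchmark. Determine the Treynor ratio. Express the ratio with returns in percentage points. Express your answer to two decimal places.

β = Cov / Var = 0.0276 / 0.0394 = 0.7005
Treynor = (Rp − Rf) / β = (20.70% − 0.40%) / 0.7005 = 20.30 / 0.7005 = 28.9793

28.98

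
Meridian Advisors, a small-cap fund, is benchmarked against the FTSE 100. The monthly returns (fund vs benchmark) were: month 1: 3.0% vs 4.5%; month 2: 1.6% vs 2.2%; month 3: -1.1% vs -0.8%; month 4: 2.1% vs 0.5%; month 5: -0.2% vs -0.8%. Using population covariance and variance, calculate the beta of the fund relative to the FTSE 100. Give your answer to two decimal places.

r̄p = 1.0800%,  r̄m = 1.1200%
Cov = Σ(rp − r̄p)(rm − r̄m) / 5 = 2.6124
Var(rm) = Σ(rm − r̄m)² / 5 = 4.0696
β = Cov / Var = 2.6124 / 4.0696 = 0.6419

0.64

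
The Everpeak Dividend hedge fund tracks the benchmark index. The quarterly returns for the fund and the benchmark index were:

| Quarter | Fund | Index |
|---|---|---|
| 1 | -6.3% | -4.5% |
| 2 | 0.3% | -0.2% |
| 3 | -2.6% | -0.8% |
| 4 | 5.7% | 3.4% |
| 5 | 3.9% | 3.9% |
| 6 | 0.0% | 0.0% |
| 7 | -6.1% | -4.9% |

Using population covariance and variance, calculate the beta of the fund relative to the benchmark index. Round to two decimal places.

1.32

r̄p = -0.7286%,  r̄m = -0.4429%
Cov = Σ(rp − r̄p)(rm − r̄m) / 7 = 13.2273
Var(rm) = Σ(rm − r̄m)² / 7 = 10.0482
β = Cov / Var = 13.2273 / 10.0482 = 1.3164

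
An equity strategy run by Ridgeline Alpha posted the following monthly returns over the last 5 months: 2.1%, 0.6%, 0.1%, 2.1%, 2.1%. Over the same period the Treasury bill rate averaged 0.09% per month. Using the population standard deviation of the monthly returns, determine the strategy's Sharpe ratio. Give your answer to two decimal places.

Mean return r̄ = 7.00 / 5 = 1.4000%
Population σ = √[Σ(r − r̄)² / 5] = √[3.8000 / 5] = √0.7600 = 0.8718%
Sharpe = (r̄ − rf) / σ = (1.4000 − 0.09) / 0.8718 = 1.3100 / 0.8718 = 1.5026

1.50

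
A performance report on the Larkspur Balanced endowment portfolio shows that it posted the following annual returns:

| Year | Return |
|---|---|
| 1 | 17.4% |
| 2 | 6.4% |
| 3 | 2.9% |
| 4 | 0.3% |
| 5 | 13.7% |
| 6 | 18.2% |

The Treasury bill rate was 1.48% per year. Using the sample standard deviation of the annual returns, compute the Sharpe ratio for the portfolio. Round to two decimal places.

μ = (17.4 + 6.4 + 2.9 + 0.3 + 13.7 + 18.2) / 6 = 58.90 / 6 = 9.8167%
Σ(r − μ)² = (17.4 − 9.8167)² + (6.4 − 9.8167)² + (2.9 − 9.8167)² + … = 292.9483
σ = √[292.9483 / 5] = 7.6544%
Sharpe = (μ − rf) / σ = (9.8167 − 1.48) / 7.6544 = 8.3367 / 7.6544 = 1.0891

1.09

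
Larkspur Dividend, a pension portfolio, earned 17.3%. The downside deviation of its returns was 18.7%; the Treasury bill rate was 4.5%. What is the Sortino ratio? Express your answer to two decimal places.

0.68

Sortino = (Rp − Rf) / σd = (17.3% − 4.5%) / 18.7% = 12.80% / 18.7% = 0.6845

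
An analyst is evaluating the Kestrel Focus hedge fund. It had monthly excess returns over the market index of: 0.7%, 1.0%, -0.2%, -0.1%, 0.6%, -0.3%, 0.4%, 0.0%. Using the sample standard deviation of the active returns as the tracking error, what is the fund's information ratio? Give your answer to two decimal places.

0.55

Mean return r̄ = 2.10 / 8 = 0.2625%
Sample σ = √[Σ(r − r̄)² / 7] = √[1.5988 / 7] = √0.2284 = 0.4779%
IR = r̄ / tracking error = 0.2625 / 0.4779 = 0.5493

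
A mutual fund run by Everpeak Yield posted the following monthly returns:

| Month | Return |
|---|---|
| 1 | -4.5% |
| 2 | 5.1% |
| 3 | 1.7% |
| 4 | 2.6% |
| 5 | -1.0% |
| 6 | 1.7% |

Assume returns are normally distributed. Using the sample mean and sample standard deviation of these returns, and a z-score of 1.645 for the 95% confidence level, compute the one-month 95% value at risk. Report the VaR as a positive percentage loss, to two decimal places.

4.50

Mean return r̄ = 5.60 / 6 = 0.9333%
Sample std dev = √[54.5733 / 5] = 3.3037%
VaR = −(r̄ − z·σ) = −(0.9333 − 1.645 × 3.3037) = −(-4.5013) = 4.5013%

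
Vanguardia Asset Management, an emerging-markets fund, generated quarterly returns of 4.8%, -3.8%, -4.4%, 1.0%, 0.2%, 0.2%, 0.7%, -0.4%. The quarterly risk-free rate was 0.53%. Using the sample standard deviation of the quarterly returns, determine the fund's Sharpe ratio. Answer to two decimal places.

-0.26

Mean return r̄ = -1.70 / 8 = -0.2125%
Σ(r − r̄)² = (4.8 − (-0.2125))² + (-3.8 − (-0.2125))² + (-4.4 − (-0.2125))² + … = 58.2088
sample σ = √(58.2088 / 7) = √8.3155 = 2.8837%
Sharpe = (r̄ − rf) / σ = (-0.2125 − 0.53) / 2.8837 = -0.7425 / 2.8837 = -0.2575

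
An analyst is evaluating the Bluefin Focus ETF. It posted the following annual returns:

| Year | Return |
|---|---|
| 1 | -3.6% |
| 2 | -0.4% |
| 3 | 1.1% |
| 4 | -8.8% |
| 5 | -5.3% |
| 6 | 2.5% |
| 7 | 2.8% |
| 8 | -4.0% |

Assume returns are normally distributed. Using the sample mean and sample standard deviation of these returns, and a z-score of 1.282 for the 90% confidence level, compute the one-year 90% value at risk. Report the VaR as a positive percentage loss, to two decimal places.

7.25

Mean return r̄ = -15.70 / 8 = -1.9625%
Σ(r − r̄)² = (-3.6 − (-1.9625))² + (-0.4 − (-1.9625))² + … = 119.1388
σ = √[119.1388 / 7] = 4.1255%
VaR = −(r̄ − z·σ) = −(-1.9625 − 1.282 × 4.1255) = −(-7.2514) = 7.2514%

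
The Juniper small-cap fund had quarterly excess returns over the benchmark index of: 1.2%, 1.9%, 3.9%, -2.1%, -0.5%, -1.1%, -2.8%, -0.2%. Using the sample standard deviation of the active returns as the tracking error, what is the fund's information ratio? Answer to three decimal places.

Mean return r̄ = 0.30 / 8 = 0.0375%
Σ(r − r̄)² = 33.9988; sample σ = √(33.9988/7) = 2.2039%
IR = r̄ / tracking error = 0.0375 / 2.2039 = 0.0170

0.017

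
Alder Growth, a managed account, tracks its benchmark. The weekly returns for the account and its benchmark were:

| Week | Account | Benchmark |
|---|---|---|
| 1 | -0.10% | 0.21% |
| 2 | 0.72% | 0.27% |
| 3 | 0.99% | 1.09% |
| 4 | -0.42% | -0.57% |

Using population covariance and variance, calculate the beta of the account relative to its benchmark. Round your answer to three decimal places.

0.866

r̄p = 0.2975%,  r̄m = 0.2500%
Cov = Σ(rp − r̄p)(rm − r̄m) / 4 = 0.2986
Var(rm) = Σ(rm − r̄m)² / 4 = 0.3450
β = Cov / Var = 0.2986 / 0.3450 = 0.8655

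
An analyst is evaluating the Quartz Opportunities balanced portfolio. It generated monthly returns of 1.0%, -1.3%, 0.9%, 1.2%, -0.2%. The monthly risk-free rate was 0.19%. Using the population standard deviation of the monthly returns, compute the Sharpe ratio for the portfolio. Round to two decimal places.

0.14

μ = (1 − 1.3 + 0.9 + 1.2 − 0.2) / 5 = 1.60 / 5 = 0.3200%
Σ(r − μ)² = (1 − 0.3200)² + (-1.3 − 0.3200)² + … = 4.4680
σ = √[4.4680 / 5] = 0.9453%
Sharpe = (μ − rf) / σ = (0.3200 − 0.19) / 0.9453 = 0.1300 / 0.9453 = 0.1375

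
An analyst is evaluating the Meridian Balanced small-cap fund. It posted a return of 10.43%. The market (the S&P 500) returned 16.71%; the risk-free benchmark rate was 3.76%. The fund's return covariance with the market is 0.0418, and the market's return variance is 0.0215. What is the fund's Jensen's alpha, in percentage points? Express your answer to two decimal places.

β = Cov / Var = 0.0418 / 0.0215 = 1.9442
E[R] = Rf + β(Rm − Rf) = 3.76% + 1.9442 × (16.71% − 3.76%) = 28.9374%
α = Rp − E[R] = 10.43% − 28.9374% = -18.5074

-18.51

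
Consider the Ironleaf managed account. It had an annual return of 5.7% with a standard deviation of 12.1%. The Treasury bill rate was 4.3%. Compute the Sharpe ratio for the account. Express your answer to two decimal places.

Sharpe = (Rp − Rf) / σp = (5.7% − 4.3%) / 12.1% = 1.40% / 12.1% = 0.1157

0.12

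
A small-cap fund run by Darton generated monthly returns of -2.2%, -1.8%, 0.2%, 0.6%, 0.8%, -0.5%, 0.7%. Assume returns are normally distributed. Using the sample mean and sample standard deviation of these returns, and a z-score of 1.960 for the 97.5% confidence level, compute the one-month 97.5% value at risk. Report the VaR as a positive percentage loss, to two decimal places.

r̄ = (-2.2 − 1.8 + 0.2 + 0.6 + 0.8 − 0.5 + 0.7) / 7 = -0.3143%
Sample σ = √[Σ(r − r̄)² / 6] = √[9.1686 / 6] = √1.5281 = 1.2362%
VaR = −(r̄ − z·σ) = −(-0.3143 − 1.960 × 1.2362) = −(-2.7373) = 2.7373%

2.74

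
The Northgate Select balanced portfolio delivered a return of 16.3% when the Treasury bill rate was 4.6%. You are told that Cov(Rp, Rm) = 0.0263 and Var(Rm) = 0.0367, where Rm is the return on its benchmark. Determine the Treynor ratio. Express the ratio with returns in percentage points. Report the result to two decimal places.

16.33

β = Cov / Var = 0.0263 / 0.0367 = 0.7166
Treynor = (Rp − Rf) / β = (16.3% − 4.6%) / 0.7166 = 11.70 / 0.7166 = 16.3271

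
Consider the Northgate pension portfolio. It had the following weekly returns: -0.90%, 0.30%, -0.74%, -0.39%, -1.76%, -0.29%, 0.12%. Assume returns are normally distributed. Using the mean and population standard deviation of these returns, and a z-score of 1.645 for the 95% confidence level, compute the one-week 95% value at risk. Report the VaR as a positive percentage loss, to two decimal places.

1.58

Mean return r̄ = -3.660 / 7 = -0.5229%
Population std dev = √[2.8821 / 7] = 0.6417%
VaR = −(r̄ − z·σ) = −(-0.5229 − 1.645 × 0.6417) = −(-1.5785) = 1.5785%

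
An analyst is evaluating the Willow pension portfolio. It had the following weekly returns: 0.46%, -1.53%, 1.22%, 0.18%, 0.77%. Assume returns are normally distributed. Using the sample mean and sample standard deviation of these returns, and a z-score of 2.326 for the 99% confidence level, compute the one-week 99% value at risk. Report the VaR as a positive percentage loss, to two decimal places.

Mean return r̄ = 1.100 / 5 = 0.2200%
Sample std dev = √[4.4242 / 4] = 1.0517%
VaR = −(r̄ − z·σ) = −(0.2200 − 2.326 × 1.0517) = −(-2.2263) = 2.2263%

2.23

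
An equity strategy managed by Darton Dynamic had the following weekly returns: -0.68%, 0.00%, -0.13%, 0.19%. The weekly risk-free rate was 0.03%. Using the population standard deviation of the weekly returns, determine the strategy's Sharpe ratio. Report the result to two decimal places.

Mean return r̄ = -0.620 / 4 = -0.1550%
Population std dev = √[0.4193 / 4] = 0.3238%
Sharpe = (r̄ − rf) / σ = (-0.1550 − 0.03) / 0.3238 = -0.1850 / 0.3238 = -0.5713

-0.57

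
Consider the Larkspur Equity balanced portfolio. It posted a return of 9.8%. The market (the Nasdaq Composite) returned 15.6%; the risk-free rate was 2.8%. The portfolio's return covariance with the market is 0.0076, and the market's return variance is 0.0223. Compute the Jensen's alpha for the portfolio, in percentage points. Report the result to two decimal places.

β = Cov / Var = 0.0076 / 0.0223 = 0.3408
E[R] = Rf + β(Rm − Rf) = 2.8% + 0.3408 × (15.6% − 2.8%) = 7.1622%
α = Rp − E[R] = 9.8% − 7.1622% = 2.6378

2.64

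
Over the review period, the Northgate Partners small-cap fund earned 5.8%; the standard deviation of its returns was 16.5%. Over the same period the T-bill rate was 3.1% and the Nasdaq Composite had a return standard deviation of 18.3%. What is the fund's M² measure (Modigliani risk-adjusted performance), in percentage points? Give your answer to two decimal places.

Sharpe = (Rp − Rf) / σp = (5.8% − 3.1%) / 16.5% = 0.1636
M² = Rf + Sharpe × σm = 3.1% + 0.1636 × 18.3% = 6.0939%

6.09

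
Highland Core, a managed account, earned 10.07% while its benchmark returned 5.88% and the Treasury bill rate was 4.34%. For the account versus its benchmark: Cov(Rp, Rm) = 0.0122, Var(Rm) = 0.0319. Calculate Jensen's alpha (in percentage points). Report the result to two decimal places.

β = Cov / Var = 0.0122 / 0.0319 = 0.3824
E[R] = Rf + β(Rm − Rf) = 4.34% + 0.3824 × (5.88% − 4.34%) = 4.9289%
α = Rp − E[R] = 10.07% − 4.9289% = 5.1411

5.14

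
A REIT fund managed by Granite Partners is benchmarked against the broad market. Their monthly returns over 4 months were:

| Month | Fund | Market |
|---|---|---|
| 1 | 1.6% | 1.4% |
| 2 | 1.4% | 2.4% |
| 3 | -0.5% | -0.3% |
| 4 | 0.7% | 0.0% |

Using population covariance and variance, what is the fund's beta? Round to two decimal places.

0.62

r̄p = 0.8000%,  r̄m = 0.8750%
Cov = Σ(rp − r̄p)(rm − r̄m) / 4 = 0.7375
Var(rm) = Σ(rm − r̄m)² / 4 = 1.1869
β = Cov / Var = 0.7375 / 1.1869 = 0.6214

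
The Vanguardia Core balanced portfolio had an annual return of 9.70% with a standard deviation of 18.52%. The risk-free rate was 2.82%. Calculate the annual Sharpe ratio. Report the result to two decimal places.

Sharpe = (Rp − Rf) / σp = (9.70% − 2.82%) / 18.52% = 6.88% / 18.52% = 0.3715

0.37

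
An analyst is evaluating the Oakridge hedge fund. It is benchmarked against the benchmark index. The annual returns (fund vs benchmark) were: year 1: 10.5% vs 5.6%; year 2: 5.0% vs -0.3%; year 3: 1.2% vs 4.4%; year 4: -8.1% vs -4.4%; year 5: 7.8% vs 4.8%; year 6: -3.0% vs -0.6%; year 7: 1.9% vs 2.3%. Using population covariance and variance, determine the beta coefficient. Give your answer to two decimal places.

1.47

r̄p = 2.1857%,  r̄m = 1.6857%
Cov = Σ(rp − r̄p)(rm − r̄m) / 7 = 16.5769
Var(rm) = Σ(rm − r̄m)² / 7 = 11.2812
β = Cov / Var = 16.5769 / 11.2812 = 1.4694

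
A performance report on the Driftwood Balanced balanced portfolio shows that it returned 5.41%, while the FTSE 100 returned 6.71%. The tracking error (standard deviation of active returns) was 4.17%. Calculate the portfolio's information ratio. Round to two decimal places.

IR = (Rp − Rb) / TE = (5.41% − 6.71%) / 4.17% = -1.30% / 4.17% = -0.3118

-0.31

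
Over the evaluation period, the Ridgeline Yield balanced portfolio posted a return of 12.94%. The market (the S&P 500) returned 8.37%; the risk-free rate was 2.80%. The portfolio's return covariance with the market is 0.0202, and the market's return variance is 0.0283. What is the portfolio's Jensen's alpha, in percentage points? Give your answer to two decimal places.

β = Cov / Var = 0.0202 / 0.0283 = 0.7138
E[R] = Rf + β(Rm − Rf) = 2.80% + 0.7138 × (8.37% − 2.80%) = 6.7759%
α = Rp − E[R] = 12.94% − 6.7759% = 6.1641

6.16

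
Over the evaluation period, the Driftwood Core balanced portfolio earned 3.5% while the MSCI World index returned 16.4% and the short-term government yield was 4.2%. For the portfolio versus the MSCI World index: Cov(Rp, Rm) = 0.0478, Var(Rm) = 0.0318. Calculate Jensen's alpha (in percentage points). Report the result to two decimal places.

-19.04

β = Cov / Var = 0.0478 / 0.0318 = 1.5031
E[R] = Rf + β(Rm − Rf) = 4.2% + 1.5031 × (16.4% − 4.2%) = 22.5378%
α = Rp − E[R] = 3.5% − 22.5378% = -19.0378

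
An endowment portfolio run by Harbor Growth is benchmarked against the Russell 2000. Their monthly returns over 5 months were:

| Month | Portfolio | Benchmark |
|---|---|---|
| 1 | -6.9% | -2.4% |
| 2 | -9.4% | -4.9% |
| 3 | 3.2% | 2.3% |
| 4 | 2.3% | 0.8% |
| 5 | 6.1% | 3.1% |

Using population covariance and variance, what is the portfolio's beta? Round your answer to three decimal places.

1.990

r̄p = -0.9400%,  r̄m = -0.2200%
Cov = Σ(rp − r̄p)(rm − r̄m) / 5 = 17.9392
Var(rm) = Σ(rm − r̄m)² / 5 = 9.0136
β = Cov / Var = 17.9392 / 9.0136 = 1.9902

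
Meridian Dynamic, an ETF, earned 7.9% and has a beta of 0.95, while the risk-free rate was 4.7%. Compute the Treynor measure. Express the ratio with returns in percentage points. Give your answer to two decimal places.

Treynor = (Rp − Rf) / β = (7.9% − 4.7%) / 0.95 = 3.20 / 0.95 = 3.3684

3.37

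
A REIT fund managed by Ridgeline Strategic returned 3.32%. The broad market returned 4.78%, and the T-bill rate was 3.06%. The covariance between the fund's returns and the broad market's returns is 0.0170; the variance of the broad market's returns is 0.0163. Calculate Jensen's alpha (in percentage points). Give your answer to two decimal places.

β = Cov / Var = 0.0170 / 0.0163 = 1.0429
E[R] = Rf + β(Rm − Rf) = 3.06% + 1.0429 × (4.78% − 3.06%) = 4.8538%
α = Rp − E[R] = 3.32% − 4.8538% = -1.5338

-1.53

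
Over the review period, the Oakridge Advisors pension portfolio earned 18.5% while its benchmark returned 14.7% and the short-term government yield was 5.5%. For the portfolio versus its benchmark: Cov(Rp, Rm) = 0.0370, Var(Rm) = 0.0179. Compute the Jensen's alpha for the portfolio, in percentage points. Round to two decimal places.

-6.02

β = Cov / Var = 0.0370 / 0.0179 = 2.0670
E[R] = Rf + β(Rm − Rf) = 5.5% + 2.0670 × (14.7% − 5.5%) = 24.5164%
α = Rp − E[R] = 18.5% − 24.5164% = -6.0164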